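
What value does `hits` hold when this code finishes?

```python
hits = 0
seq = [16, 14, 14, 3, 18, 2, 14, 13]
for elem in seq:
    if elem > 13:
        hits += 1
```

Let's trace through this code step by step.

Initialize: hits = 0
Initialize: seq = [16, 14, 14, 3, 18, 2, 14, 13]
Entering loop: for elem in seq:

After execution: hits = 5
5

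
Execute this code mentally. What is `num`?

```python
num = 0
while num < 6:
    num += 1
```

Let's trace through this code step by step.

Initialize: num = 0
Entering loop: while num < 6:

After execution: num = 6
6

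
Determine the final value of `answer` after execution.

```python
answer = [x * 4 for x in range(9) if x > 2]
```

Let's trace through this code step by step.

Initialize: answer = [x * 4 for x in range(9) if x > 2]

After execution: answer = [12, 16, 20, 24, 28, 32]
[12, 16, 20, 24, 28, 32]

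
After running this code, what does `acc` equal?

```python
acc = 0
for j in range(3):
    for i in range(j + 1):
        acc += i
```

Let's trace through this code step by step.

Initialize: acc = 0
Entering loop: for j in range(3):

After execution: acc = 4
4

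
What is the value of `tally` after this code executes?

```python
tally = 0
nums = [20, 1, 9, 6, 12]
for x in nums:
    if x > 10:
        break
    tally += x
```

Let's trace through this code step by step.

Initialize: tally = 0
Initialize: nums = [20, 1, 9, 6, 12]
Entering loop: for x in nums:

After execution: tally = 0
0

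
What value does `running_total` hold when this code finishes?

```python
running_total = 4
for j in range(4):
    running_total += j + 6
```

Let's trace through this code step by step.

Initialize: running_total = 4
Entering loop: for j in range(4):

After execution: running_total = 34
34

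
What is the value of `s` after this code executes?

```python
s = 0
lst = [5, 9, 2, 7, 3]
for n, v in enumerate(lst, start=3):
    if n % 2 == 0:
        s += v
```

Let's trace through this code step by step.

Initialize: s = 0
Initialize: lst = [5, 9, 2, 7, 3]
Entering loop: for n, v in enumerate(lst, start=3):

After execution: s = 16
16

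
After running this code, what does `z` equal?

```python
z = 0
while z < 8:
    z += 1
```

Let's trace through this code step by step.

Initialize: z = 0
Entering loop: while z < 8:

After execution: z = 8
8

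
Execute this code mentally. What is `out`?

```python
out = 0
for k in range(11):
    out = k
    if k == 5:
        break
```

Let's trace through this code step by step.

Initialize: out = 0
Entering loop: for k in range(11):

After execution: out = 5
5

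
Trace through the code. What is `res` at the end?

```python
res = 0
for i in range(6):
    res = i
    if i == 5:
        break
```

Let's trace through this code step by step.

Initialize: res = 0
Entering loop: for i in range(6):

After execution: res = 5
5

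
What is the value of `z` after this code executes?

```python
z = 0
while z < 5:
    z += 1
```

Let's trace through this code step by step.

Initialize: z = 0
Entering loop: while z < 5:

After execution: z = 5
5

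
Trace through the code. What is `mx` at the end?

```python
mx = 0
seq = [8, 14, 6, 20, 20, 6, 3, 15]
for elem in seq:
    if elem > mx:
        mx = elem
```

Let's trace through this code step by step.

Initialize: mx = 0
Initialize: seq = [8, 14, 6, 20, 20, 6, 3, 15]
Entering loop: for elem in seq:

After execution: mx = 20
20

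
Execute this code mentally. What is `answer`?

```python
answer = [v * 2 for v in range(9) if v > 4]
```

Let's trace through this code step by step.

Initialize: answer = [v * 2 for v in range(9) if v > 4]

After execution: answer = [10, 12, 14, 16]
[10, 12, 14, 16]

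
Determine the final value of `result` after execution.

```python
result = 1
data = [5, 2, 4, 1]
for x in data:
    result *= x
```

Let's trace through this code step by step.

Initialize: result = 1
Initialize: data = [5, 2, 4, 1]
Entering loop: for x in data:

After execution: result = 40
40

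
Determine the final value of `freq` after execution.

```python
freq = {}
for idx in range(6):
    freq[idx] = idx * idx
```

Let's trace through this code step by step.

Initialize: freq = {}
Entering loop: for idx in range(6):

After execution: freq = {0: 0, 1: 1, 2: 4, 3: 9, 4: 16, 5: 25}
{0: 0, 1: 1, 2: 4, 3: 9, 4: 16, 5: 25}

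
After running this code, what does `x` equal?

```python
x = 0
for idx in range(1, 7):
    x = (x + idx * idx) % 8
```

Let's trace through this code step by step.

Initialize: x = 0
Entering loop: for idx in range(1, 7):

After execution: x = 3
3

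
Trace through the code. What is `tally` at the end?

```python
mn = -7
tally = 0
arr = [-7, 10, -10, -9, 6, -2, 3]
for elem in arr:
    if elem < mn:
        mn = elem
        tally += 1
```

Let's trace through this code step by step.

Initialize: mn = -7
Initialize: tally = 0
Initialize: arr = [-7, 10, -10, -9, 6, -2, 3]
Entering loop: for elem in arr:

After execution: tally = 1
1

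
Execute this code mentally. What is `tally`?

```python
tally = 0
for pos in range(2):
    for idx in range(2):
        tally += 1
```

Let's trace through this code step by step.

Initialize: tally = 0
Entering loop: for pos in range(2):

After execution: tally = 4
4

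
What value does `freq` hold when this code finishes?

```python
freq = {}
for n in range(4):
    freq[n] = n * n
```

Let's trace through this code step by step.

Initialize: freq = {}
Entering loop: for n in range(4):

After execution: freq = {0: 0, 1: 1, 2: 4, 3: 9}
{0: 0, 1: 1, 2: 4, 3: 9}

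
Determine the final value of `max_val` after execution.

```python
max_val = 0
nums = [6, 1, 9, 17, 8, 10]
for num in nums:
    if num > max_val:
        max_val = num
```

Let's trace through this code step by step.

Initialize: max_val = 0
Initialize: nums = [6, 1, 9, 17, 8, 10]
Entering loop: for num in nums:

After execution: max_val = 17
17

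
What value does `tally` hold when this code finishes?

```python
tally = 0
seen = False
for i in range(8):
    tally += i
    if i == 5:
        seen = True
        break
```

Let's trace through this code step by step.

Initialize: tally = 0
Initialize: seen = False
Entering loop: for i in range(8):

After execution: tally = 15
15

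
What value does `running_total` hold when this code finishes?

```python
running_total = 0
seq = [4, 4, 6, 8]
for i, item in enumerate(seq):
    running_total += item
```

Let's trace through this code step by step.

Initialize: running_total = 0
Initialize: seq = [4, 4, 6, 8]
Entering loop: for i, item in enumerate(seq):

After execution: running_total = 22
22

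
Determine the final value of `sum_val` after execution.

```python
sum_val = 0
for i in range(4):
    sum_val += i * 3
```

Let's trace through this code step by step.

Initialize: sum_val = 0
Entering loop: for i in range(4):

After execution: sum_val = 18
18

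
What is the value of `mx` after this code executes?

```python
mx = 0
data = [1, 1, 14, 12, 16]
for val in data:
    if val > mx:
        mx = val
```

Let's trace through this code step by step.

Initialize: mx = 0
Initialize: data = [1, 1, 14, 12, 16]
Entering loop: for val in data:

After execution: mx = 16
16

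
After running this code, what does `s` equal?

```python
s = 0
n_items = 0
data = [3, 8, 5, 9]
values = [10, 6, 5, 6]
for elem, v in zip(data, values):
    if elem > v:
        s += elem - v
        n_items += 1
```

Let's trace through this code step by step.

Initialize: s = 0
Initialize: n_items = 0
Initialize: data = [3, 8, 5, 9]
Initialize: values = [10, 6, 5, 6]
Entering loop: for elem, v in zip(data, values):

After execution: s = 5
5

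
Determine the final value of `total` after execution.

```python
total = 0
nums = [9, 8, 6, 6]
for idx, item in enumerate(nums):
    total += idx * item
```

Let's trace through this code step by step.

Initialize: total = 0
Initialize: nums = [9, 8, 6, 6]
Entering loop: for idx, item in enumerate(nums):

After execution: total = 38
38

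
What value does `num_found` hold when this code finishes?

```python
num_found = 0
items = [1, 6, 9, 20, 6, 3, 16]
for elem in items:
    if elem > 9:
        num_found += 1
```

Let's trace through this code step by step.

Initialize: num_found = 0
Initialize: items = [1, 6, 9, 20, 6, 3, 16]
Entering loop: for elem in items:

After execution: num_found = 2
2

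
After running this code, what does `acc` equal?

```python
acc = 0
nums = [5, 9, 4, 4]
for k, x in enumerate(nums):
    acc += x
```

Let's trace through this code step by step.

Initialize: acc = 0
Initialize: nums = [5, 9, 4, 4]
Entering loop: for k, x in enumerate(nums):

After execution: acc = 22
22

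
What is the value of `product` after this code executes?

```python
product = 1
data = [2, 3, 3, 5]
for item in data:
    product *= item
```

Let's trace through this code step by step.

Initialize: product = 1
Initialize: data = [2, 3, 3, 5]
Entering loop: for item in data:

After execution: product = 90
90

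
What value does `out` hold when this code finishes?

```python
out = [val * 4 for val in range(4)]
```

Let's trace through this code step by step.

Initialize: out = [val * 4 for val in range(4)]

After execution: out = [0, 4, 8, 12]
[0, 4, 8, 12]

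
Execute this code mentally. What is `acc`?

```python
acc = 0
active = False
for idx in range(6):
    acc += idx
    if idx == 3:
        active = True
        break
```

Let's trace through this code step by step.

Initialize: acc = 0
Initialize: active = False
Entering loop: for idx in range(6):

After execution: acc = 6
6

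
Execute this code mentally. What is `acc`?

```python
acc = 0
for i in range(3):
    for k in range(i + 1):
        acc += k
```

Let's trace through this code step by step.

Initialize: acc = 0
Entering loop: for i in range(3):

After execution: acc = 4
4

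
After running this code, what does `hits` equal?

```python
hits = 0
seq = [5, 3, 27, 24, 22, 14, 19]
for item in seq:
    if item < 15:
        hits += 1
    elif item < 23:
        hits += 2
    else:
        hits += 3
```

Let's trace through this code step by step.

Initialize: hits = 0
Initialize: seq = [5, 3, 27, 24, 22, 14, 19]
Entering loop: for item in seq:

After execution: hits = 13
13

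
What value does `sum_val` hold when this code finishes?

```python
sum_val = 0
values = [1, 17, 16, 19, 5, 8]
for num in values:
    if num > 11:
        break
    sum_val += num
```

Let's trace through this code step by step.

Initialize: sum_val = 0
Initialize: values = [1, 17, 16, 19, 5, 8]
Entering loop: for num in values:

After execution: sum_val = 1
1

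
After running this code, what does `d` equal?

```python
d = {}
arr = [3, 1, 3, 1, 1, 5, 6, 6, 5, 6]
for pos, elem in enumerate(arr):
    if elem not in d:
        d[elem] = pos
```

Let's trace through this code step by step.

Initialize: d = {}
Initialize: arr = [3, 1, 3, 1, 1, 5, 6, 6, 5, 6]
Entering loop: for pos, elem in enumerate(arr):

After execution: d = {3: 0, 1: 1, 5: 5, 6: 6}
{3: 0, 1: 1, 5: 5, 6: 6}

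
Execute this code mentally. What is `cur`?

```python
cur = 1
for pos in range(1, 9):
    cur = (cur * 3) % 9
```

Let's trace through this code step by step.

Initialize: cur = 1
Entering loop: for pos in range(1, 9):

After execution: cur = 0
0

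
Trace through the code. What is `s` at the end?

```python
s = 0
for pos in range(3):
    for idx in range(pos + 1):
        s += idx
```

Let's trace through this code step by step.

Initialize: s = 0
Entering loop: for pos in range(3):

After execution: s = 4
4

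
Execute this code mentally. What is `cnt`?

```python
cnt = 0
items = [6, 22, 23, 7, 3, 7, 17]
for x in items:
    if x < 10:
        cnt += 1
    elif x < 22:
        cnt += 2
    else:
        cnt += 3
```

Let's trace through this code step by step.

Initialize: cnt = 0
Initialize: items = [6, 22, 23, 7, 3, 7, 17]
Entering loop: for x in items:

After execution: cnt = 12
12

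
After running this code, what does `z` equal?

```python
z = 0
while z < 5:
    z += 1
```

Let's trace through this code step by step.

Initialize: z = 0
Entering loop: while z < 5:

After execution: z = 5
5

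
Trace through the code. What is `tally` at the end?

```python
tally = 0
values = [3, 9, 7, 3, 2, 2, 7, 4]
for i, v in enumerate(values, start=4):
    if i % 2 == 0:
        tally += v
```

Let's trace through this code step by step.

Initialize: tally = 0
Initialize: values = [3, 9, 7, 3, 2, 2, 7, 4]
Entering loop: for i, v in enumerate(values, start=4):

After execution: tally = 19
19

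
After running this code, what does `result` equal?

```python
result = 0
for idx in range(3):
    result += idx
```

Let's trace through this code step by step.

Initialize: result = 0
Entering loop: for idx in range(3):

After execution: result = 3
3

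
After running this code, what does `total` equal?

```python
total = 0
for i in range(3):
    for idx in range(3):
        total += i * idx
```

Let's trace through this code step by step.

Initialize: total = 0
Entering loop: for i in range(3):

After execution: total = 9
9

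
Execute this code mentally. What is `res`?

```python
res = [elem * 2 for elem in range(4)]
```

Let's trace through this code step by step.

Initialize: res = [elem * 2 for elem in range(4)]

After execution: res = [0, 2, 4, 6]
[0, 2, 4, 6]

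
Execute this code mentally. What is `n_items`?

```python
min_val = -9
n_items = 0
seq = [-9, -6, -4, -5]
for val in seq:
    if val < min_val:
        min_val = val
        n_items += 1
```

Let's trace through this code step by step.

Initialize: min_val = -9
Initialize: n_items = 0
Initialize: seq = [-9, -6, -4, -5]
Entering loop: for val in seq:

After execution: n_items = 0
0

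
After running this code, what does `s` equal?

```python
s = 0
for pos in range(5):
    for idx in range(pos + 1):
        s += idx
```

Let's trace through this code step by step.

Initialize: s = 0
Entering loop: for pos in range(5):

After execution: s = 20
20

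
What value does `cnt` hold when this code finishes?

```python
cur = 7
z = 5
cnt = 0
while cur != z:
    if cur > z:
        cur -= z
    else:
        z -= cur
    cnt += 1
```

Let's trace through this code step by step.

Initialize: cur = 7
Initialize: z = 5
Initialize: cnt = 0
Entering loop: while cur != z:

After execution: cnt = 4
4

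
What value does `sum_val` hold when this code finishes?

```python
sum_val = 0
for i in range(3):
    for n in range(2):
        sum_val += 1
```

Let's trace through this code step by step.

Initialize: sum_val = 0
Entering loop: for i in range(3):

After execution: sum_val = 6
6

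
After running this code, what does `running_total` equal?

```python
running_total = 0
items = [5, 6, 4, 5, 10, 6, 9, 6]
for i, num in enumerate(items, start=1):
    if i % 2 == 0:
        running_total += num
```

Let's trace through this code step by step.

Initialize: running_total = 0
Initialize: items = [5, 6, 4, 5, 10, 6, 9, 6]
Entering loop: for i, num in enumerate(items, start=1):

After execution: running_total = 23
23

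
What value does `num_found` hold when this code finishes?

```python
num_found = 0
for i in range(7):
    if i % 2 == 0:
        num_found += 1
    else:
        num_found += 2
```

Let's trace through this code step by step.

Initialize: num_found = 0
Entering loop: for i in range(7):

After execution: num_found = 10
10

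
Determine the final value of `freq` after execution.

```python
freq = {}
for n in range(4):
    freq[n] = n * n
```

Let's trace through this code step by step.

Initialize: freq = {}
Entering loop: for n in range(4):

After execution: freq = {0: 0, 1: 1, 2: 4, 3: 9}
{0: 0, 1: 1, 2: 4, 3: 9}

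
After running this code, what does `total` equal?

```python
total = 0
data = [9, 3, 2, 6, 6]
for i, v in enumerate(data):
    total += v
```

Let's trace through this code step by step.

Initialize: total = 0
Initialize: data = [9, 3, 2, 6, 6]
Entering loop: for i, v in enumerate(data):

After execution: total = 26
26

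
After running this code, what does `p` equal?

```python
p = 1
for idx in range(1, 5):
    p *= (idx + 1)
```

Let's trace through this code step by step.

Initialize: p = 1
Entering loop: for idx in range(1, 5):

After execution: p = 120
120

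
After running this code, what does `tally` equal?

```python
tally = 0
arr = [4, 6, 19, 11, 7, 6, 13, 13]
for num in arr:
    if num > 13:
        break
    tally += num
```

Let's trace through this code step by step.

Initialize: tally = 0
Initialize: arr = [4, 6, 19, 11, 7, 6, 13, 13]
Entering loop: for num in arr:

After execution: tally = 10
10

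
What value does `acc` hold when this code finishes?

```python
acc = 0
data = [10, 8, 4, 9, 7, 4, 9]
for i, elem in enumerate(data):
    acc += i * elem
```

Let's trace through this code step by step.

Initialize: acc = 0
Initialize: data = [10, 8, 4, 9, 7, 4, 9]
Entering loop: for i, elem in enumerate(data):

After execution: acc = 145
145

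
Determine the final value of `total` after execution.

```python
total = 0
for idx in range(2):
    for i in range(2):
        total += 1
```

Let's trace through this code step by step.

Initialize: total = 0
Entering loop: for idx in range(2):

After execution: total = 4
4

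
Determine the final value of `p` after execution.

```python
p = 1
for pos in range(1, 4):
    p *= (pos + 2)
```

Let's trace through this code step by step.

Initialize: p = 1
Entering loop: for pos in range(1, 4):

After execution: p = 60
60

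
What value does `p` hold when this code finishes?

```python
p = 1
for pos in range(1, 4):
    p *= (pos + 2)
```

Let's trace through this code step by step.

Initialize: p = 1
Entering loop: for pos in range(1, 4):

After execution: p = 60
60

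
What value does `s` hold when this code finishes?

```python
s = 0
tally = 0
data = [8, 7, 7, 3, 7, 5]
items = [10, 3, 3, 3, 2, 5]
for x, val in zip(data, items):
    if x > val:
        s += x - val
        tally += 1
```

Let's trace through this code step by step.

Initialize: s = 0
Initialize: tally = 0
Initialize: data = [8, 7, 7, 3, 7, 5]
Initialize: items = [10, 3, 3, 3, 2, 5]
Entering loop: for x, val in zip(data, items):

After execution: s = 13
13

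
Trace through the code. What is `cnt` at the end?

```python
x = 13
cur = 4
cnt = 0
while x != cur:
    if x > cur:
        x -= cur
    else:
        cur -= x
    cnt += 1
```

Let's trace through this code step by step.

Initialize: x = 13
Initialize: cur = 4
Initialize: cnt = 0
Entering loop: while x != cur:

After execution: cnt = 6
6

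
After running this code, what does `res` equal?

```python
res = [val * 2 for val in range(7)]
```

Let's trace through this code step by step.

Initialize: res = [val * 2 for val in range(7)]

After execution: res = [0, 2, 4, 6, 8, 10, 12]
[0, 2, 4, 6, 8, 10, 12]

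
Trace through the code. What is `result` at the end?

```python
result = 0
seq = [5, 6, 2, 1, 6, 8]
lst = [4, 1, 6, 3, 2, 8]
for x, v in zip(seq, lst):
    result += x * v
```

Let's trace through this code step by step.

Initialize: result = 0
Initialize: seq = [5, 6, 2, 1, 6, 8]
Initialize: lst = [4, 1, 6, 3, 2, 8]
Entering loop: for x, v in zip(seq, lst):

After execution: result = 117
117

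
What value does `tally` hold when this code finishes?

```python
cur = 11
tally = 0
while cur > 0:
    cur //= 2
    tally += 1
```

Let's trace through this code step by step.

Initialize: cur = 11
Initialize: tally = 0
Entering loop: while cur > 0:

After execution: tally = 4
4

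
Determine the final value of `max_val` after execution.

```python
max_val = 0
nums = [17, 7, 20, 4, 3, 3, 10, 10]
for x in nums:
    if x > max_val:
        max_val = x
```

Let's trace through this code step by step.

Initialize: max_val = 0
Initialize: nums = [17, 7, 20, 4, 3, 3, 10, 10]
Entering loop: for x in nums:

After execution: max_val = 20
20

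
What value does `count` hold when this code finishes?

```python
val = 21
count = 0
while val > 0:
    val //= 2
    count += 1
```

Let's trace through this code step by step.

Initialize: val = 21
Initialize: count = 0
Entering loop: while val > 0:

After execution: count = 5
5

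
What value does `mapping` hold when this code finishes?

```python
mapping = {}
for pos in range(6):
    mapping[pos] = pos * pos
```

Let's trace through this code step by step.

Initialize: mapping = {}
Entering loop: for pos in range(6):

After execution: mapping = {0: 0, 1: 1, 2: 4, 3: 9, 4: 16, 5: 25}
{0: 0, 1: 1, 2: 4, 3: 9, 4: 16, 5: 25}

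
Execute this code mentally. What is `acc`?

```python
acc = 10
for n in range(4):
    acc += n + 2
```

Let's trace through this code step by step.

Initialize: acc = 10
Entering loop: for n in range(4):

After execution: acc = 24
24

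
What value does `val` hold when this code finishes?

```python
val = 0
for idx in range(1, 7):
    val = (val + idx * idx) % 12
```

Let's trace through this code step by step.

Initialize: val = 0
Entering loop: for idx in range(1, 7):

After execution: val = 7
7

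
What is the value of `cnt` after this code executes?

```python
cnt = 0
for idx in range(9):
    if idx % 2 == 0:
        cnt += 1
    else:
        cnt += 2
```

Let's trace through this code step by step.

Initialize: cnt = 0
Entering loop: for idx in range(9):

After execution: cnt = 13
13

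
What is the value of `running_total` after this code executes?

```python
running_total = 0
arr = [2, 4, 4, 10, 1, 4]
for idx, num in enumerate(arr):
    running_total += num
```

Let's trace through this code step by step.

Initialize: running_total = 0
Initialize: arr = [2, 4, 4, 10, 1, 4]
Entering loop: for idx, num in enumerate(arr):

After execution: running_total = 25
25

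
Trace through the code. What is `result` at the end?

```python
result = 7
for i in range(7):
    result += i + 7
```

Let's trace through this code step by step.

Initialize: result = 7
Entering loop: for i in range(7):

After execution: result = 77
77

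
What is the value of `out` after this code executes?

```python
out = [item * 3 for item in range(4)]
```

Let's trace through this code step by step.

Initialize: out = [item * 3 for item in range(4)]

After execution: out = [0, 3, 6, 9]
[0, 3, 6, 9]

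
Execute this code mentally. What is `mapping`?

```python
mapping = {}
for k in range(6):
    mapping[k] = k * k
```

Let's trace through this code step by step.

Initialize: mapping = {}
Entering loop: for k in range(6):

After execution: mapping = {0: 0, 1: 1, 2: 4, 3: 9, 4: 16, 5: 25}
{0: 0, 1: 1, 2: 4, 3: 9, 4: 16, 5: 25}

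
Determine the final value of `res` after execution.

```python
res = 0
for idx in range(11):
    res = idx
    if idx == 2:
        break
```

Let's trace through this code step by step.

Initialize: res = 0
Entering loop: for idx in range(11):

After execution: res = 2
2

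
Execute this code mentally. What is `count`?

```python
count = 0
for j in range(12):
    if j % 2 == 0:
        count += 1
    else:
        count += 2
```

Let's trace through this code step by step.

Initialize: count = 0
Entering loop: for j in range(12):

After execution: count = 18
18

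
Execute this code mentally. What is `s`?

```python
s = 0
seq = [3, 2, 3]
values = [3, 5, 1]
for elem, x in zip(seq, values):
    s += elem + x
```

Let's trace through this code step by step.

Initialize: s = 0
Initialize: seq = [3, 2, 3]
Initialize: values = [3, 5, 1]
Entering loop: for elem, x in zip(seq, values):

After execution: s = 17
17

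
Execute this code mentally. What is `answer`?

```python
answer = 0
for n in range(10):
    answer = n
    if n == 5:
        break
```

Let's trace through this code step by step.

Initialize: answer = 0
Entering loop: for n in range(10):

After execution: answer = 5
5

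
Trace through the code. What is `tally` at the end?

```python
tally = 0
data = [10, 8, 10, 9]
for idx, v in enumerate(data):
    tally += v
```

Let's trace through this code step by step.

Initialize: tally = 0
Initialize: data = [10, 8, 10, 9]
Entering loop: for idx, v in enumerate(data):

After execution: tally = 37
37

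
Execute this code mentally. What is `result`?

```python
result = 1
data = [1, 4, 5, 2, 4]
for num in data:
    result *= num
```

Let's trace through this code step by step.

Initialize: result = 1
Initialize: data = [1, 4, 5, 2, 4]
Entering loop: for num in data:

After execution: result = 160
160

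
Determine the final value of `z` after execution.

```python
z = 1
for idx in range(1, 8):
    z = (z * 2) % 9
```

Let's trace through this code step by step.

Initialize: z = 1
Entering loop: for idx in range(1, 8):

After execution: z = 2
2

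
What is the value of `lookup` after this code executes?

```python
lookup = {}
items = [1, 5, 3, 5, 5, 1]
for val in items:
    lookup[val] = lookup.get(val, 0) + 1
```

Let's trace through this code step by step.

Initialize: lookup = {}
Initialize: items = [1, 5, 3, 5, 5, 1]
Entering loop: for val in items:

After execution: lookup = {1: 2, 5: 3, 3: 1}
{1: 2, 5: 3, 3: 1}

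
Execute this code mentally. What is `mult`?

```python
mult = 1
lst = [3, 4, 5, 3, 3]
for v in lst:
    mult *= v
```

Let's trace through this code step by step.

Initialize: mult = 1
Initialize: lst = [3, 4, 5, 3, 3]
Entering loop: for v in lst:

After execution: mult = 540
540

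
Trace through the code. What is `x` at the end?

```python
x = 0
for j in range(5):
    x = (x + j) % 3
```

Let's trace through this code step by step.

Initialize: x = 0
Entering loop: for j in range(5):

After execution: x = 1
1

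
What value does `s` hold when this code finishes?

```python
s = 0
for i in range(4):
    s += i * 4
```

Let's trace through this code step by step.

Initialize: s = 0
Entering loop: for i in range(4):

After execution: s = 24
24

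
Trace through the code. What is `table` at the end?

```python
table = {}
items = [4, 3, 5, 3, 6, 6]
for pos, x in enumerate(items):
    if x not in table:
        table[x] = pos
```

Let's trace through this code step by step.

Initialize: table = {}
Initialize: items = [4, 3, 5, 3, 6, 6]
Entering loop: for pos, x in enumerate(items):

After execution: table = {4: 0, 3: 1, 5: 2, 6: 4}
{4: 0, 3: 1, 5: 2, 6: 4}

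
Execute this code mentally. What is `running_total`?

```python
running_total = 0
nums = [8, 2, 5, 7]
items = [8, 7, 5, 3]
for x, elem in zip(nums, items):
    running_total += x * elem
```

Let's trace through this code step by step.

Initialize: running_total = 0
Initialize: nums = [8, 2, 5, 7]
Initialize: items = [8, 7, 5, 3]
Entering loop: for x, elem in zip(nums, items):

After execution: running_total = 124
124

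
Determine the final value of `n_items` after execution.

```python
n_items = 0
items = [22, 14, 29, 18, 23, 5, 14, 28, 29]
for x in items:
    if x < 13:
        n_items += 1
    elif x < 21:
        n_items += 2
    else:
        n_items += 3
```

Let's trace through this code step by step.

Initialize: n_items = 0
Initialize: items = [22, 14, 29, 18, 23, 5, 14, 28, 29]
Entering loop: for x in items:

After execution: n_items = 22
22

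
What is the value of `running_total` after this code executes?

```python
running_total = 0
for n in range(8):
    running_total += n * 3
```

Let's trace through this code step by step.

Initialize: running_total = 0
Entering loop: for n in range(8):

After execution: running_total = 84
84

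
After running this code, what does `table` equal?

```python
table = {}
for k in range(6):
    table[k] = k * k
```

Let's trace through this code step by step.

Initialize: table = {}
Entering loop: for k in range(6):

After execution: table = {0: 0, 1: 1, 2: 4, 3: 9, 4: 16, 5: 25}
{0: 0, 1: 1, 2: 4, 3: 9, 4: 16, 5: 25}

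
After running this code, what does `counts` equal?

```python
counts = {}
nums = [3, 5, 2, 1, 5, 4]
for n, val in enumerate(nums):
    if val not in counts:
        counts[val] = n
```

Let's trace through this code step by step.

Initialize: counts = {}
Initialize: nums = [3, 5, 2, 1, 5, 4]
Entering loop: for n, val in enumerate(nums):

After execution: counts = {3: 0, 5: 1, 2: 2, 1: 3, 4: 5}
{3: 0, 5: 1, 2: 2, 1: 3, 4: 5}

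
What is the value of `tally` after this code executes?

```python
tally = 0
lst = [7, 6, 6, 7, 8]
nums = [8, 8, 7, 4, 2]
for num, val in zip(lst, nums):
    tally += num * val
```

Let's trace through this code step by step.

Initialize: tally = 0
Initialize: lst = [7, 6, 6, 7, 8]
Initialize: nums = [8, 8, 7, 4, 2]
Entering loop: for num, val in zip(lst, nums):

After execution: tally = 190
190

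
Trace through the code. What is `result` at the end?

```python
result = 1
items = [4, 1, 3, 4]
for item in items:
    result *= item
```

Let's trace through this code step by step.

Initialize: result = 1
Initialize: items = [4, 1, 3, 4]
Entering loop: for item in items:

After execution: result = 48
48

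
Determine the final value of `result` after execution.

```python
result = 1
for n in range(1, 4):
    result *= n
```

Let's trace through this code step by step.

Initialize: result = 1
Entering loop: for n in range(1, 4):

After execution: result = 6
6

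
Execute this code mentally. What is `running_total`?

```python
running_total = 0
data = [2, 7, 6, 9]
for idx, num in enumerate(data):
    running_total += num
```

Let's trace through this code step by step.

Initialize: running_total = 0
Initialize: data = [2, 7, 6, 9]
Entering loop: for idx, num in enumerate(data):

After execution: running_total = 24
24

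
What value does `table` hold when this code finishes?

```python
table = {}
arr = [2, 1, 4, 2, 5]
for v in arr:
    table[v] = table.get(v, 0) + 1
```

Let's trace through this code step by step.

Initialize: table = {}
Initialize: arr = [2, 1, 4, 2, 5]
Entering loop: for v in arr:

After execution: table = {2: 2, 1: 1, 4: 1, 5: 1}
{2: 2, 1: 1, 4: 1, 5: 1}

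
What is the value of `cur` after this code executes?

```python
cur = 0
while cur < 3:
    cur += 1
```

Let's trace through this code step by step.

Initialize: cur = 0
Entering loop: while cur < 3:

After execution: cur = 3
3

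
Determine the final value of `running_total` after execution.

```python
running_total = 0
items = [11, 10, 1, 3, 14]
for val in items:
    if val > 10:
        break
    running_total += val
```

Let's trace through this code step by step.

Initialize: running_total = 0
Initialize: items = [11, 10, 1, 3, 14]
Entering loop: for val in items:

After execution: running_total = 0
0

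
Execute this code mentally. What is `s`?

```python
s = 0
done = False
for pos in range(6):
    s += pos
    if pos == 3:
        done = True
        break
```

Let's trace through this code step by step.

Initialize: s = 0
Initialize: done = False
Entering loop: for pos in range(6):

After execution: s = 6
6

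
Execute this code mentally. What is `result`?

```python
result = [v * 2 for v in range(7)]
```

Let's trace through this code step by step.

Initialize: result = [v * 2 for v in range(7)]

After execution: result = [0, 2, 4, 6, 8, 10, 12]
[0, 2, 4, 6, 8, 10, 12]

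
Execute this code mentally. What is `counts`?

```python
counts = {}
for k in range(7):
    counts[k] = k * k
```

Let's trace through this code step by step.

Initialize: counts = {}
Entering loop: for k in range(7):

After execution: counts = {0: 0, 1: 1, 2: 4, 3: 9, 4: 16, 5: 25, 6: 36}
{0: 0, 1: 1, 2: 4, 3: 9, 4: 16, 5: 25, 6: 36}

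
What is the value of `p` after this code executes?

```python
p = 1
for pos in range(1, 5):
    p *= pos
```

Let's trace through this code step by step.

Initialize: p = 1
Entering loop: for pos in range(1, 5):

After execution: p = 24
24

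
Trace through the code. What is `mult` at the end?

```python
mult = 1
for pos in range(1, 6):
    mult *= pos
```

Let's trace through this code step by step.

Initialize: mult = 1
Entering loop: for pos in range(1, 6):

After execution: mult = 120
120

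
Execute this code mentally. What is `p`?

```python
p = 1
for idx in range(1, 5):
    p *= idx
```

Let's trace through this code step by step.

Initialize: p = 1
Entering loop: for idx in range(1, 5):

After execution: p = 24
24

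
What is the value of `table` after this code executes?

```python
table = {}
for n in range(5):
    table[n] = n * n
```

Let's trace through this code step by step.

Initialize: table = {}
Entering loop: for n in range(5):

After execution: table = {0: 0, 1: 1, 2: 4, 3: 9, 4: 16}
{0: 0, 1: 1, 2: 4, 3: 9, 4: 16}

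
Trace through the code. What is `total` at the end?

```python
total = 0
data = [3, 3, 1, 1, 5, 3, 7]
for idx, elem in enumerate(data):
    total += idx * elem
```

Let's trace through this code step by step.

Initialize: total = 0
Initialize: data = [3, 3, 1, 1, 5, 3, 7]
Entering loop: for idx, elem in enumerate(data):

After execution: total = 85
85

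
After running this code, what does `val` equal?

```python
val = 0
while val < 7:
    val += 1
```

Let's trace through this code step by step.

Initialize: val = 0
Entering loop: while val < 7:

After execution: val = 7
7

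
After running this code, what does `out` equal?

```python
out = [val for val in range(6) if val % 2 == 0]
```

Let's trace through this code step by step.

Initialize: out = [val for val in range(6) if val % 2 == 0]

After execution: out = [0, 2, 4]
[0, 2, 4]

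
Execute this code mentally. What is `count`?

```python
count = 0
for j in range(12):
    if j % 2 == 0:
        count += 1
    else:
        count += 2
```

Let's trace through this code step by step.

Initialize: count = 0
Entering loop: for j in range(12):

After execution: count = 18
18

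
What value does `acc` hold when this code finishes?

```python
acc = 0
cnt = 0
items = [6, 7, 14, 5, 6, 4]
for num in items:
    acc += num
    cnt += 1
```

Let's trace through this code step by step.

Initialize: acc = 0
Initialize: cnt = 0
Initialize: items = [6, 7, 14, 5, 6, 4]
Entering loop: for num in items:

After execution: acc = 42
42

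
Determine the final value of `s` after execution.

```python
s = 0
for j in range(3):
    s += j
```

Let's trace through this code step by step.

Initialize: s = 0
Entering loop: for j in range(3):

After execution: s = 3
3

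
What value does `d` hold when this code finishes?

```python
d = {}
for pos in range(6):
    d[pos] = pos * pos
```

Let's trace through this code step by step.

Initialize: d = {}
Entering loop: for pos in range(6):

After execution: d = {0: 0, 1: 1, 2: 4, 3: 9, 4: 16, 5: 25}
{0: 0, 1: 1, 2: 4, 3: 9, 4: 16, 5: 25}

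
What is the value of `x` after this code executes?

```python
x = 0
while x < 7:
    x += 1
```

Let's trace through this code step by step.

Initialize: x = 0
Entering loop: while x < 7:

After execution: x = 7
7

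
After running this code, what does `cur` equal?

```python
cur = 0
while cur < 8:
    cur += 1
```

Let's trace through this code step by step.

Initialize: cur = 0
Entering loop: while cur < 8:

After execution: cur = 8
8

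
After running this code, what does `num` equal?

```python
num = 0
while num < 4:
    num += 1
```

Let's trace through this code step by step.

Initialize: num = 0
Entering loop: while num < 4:

After execution: num = 4
4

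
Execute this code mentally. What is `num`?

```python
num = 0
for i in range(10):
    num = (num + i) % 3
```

Let's trace through this code step by step.

Initialize: num = 0
Entering loop: for i in range(10):

After execution: num = 0
0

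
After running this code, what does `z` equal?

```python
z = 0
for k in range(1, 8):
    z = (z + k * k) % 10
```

Let's trace through this code step by step.

Initialize: z = 0
Entering loop: for k in range(1, 8):

After execution: z = 0
0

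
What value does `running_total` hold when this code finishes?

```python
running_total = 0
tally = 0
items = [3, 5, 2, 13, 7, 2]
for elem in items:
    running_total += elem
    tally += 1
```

Let's trace through this code step by step.

Initialize: running_total = 0
Initialize: tally = 0
Initialize: items = [3, 5, 2, 13, 7, 2]
Entering loop: for elem in items:

After execution: running_total = 32
32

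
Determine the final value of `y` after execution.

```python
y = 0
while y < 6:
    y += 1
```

Let's trace through this code step by step.

Initialize: y = 0
Entering loop: while y < 6:

After execution: y = 6
6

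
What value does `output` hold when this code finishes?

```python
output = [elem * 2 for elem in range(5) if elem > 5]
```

Let's trace through this code step by step.

Initialize: output = [elem * 2 for elem in range(5) if elem > 5]

After execution: output = []
[]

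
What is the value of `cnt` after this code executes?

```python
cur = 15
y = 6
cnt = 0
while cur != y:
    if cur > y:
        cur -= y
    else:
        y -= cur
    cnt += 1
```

Let's trace through this code step by step.

Initialize: cur = 15
Initialize: y = 6
Initialize: cnt = 0
Entering loop: while cur != y:

After execution: cnt = 3
3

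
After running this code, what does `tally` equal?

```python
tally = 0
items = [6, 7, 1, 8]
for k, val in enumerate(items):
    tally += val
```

Let's trace through this code step by step.

Initialize: tally = 0
Initialize: items = [6, 7, 1, 8]
Entering loop: for k, val in enumerate(items):

After execution: tally = 22
22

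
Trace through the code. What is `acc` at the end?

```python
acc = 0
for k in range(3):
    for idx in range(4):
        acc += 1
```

Let's trace through this code step by step.

Initialize: acc = 0
Entering loop: for k in range(3):

After execution: acc = 12
12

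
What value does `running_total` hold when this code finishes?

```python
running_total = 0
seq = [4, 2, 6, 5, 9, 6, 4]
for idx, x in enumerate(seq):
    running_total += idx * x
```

Let's trace through this code step by step.

Initialize: running_total = 0
Initialize: seq = [4, 2, 6, 5, 9, 6, 4]
Entering loop: for idx, x in enumerate(seq):

After execution: running_total = 119
119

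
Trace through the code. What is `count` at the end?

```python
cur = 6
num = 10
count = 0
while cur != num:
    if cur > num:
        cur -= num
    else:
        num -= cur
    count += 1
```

Let's trace through this code step by step.

Initialize: cur = 6
Initialize: num = 10
Initialize: count = 0
Entering loop: while cur != num:

After execution: count = 3
3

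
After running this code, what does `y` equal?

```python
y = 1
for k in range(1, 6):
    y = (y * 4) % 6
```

Let's trace through this code step by step.

Initialize: y = 1
Entering loop: for k in range(1, 6):

After execution: y = 4
4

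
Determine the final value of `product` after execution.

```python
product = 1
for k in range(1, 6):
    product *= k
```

Let's trace through this code step by step.

Initialize: product = 1
Entering loop: for k in range(1, 6):

After execution: product = 120
120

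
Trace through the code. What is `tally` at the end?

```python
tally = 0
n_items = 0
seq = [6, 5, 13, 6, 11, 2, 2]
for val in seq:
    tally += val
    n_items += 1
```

Let's trace through this code step by step.

Initialize: tally = 0
Initialize: n_items = 0
Initialize: seq = [6, 5, 13, 6, 11, 2, 2]
Entering loop: for val in seq:

After execution: tally = 45
45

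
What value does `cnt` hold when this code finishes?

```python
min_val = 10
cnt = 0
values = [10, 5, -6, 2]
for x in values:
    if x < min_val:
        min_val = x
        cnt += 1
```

Let's trace through this code step by step.

Initialize: min_val = 10
Initialize: cnt = 0
Initialize: values = [10, 5, -6, 2]
Entering loop: for x in values:

After execution: cnt = 2
2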